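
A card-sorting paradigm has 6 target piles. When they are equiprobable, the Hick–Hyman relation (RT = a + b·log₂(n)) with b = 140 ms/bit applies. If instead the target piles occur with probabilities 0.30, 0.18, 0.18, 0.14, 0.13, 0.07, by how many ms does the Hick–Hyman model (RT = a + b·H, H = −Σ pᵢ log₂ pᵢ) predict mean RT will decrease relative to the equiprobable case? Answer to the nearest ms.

17 ms

The RT saving is b·ΔH. Equiprobable H₀ = log₂(6) = 2.5850 bits; with the given probabilities H = 2.4600 bits.
b·(H₀ − H) = 140 × (2.5850 − 2.4600) = 17.49 ms.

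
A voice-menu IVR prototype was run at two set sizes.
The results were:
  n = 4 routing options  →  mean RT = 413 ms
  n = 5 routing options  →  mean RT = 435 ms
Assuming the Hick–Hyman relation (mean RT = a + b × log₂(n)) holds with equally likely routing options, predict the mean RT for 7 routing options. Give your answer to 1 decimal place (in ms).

468.2 ms

Solve the two-equation system in a and b:
  b = (435 − 413) / (log₂ 5 − log₂ 4) = 22 / (2.3219 − 2) = 68.338 ms/bit
  a = 413 − 68.338 × 2 = 276.324 ms
Then RT(7) = 276.324 + 68.338 × log₂ 7 = 276.324 + 68.338 × 2.8074 ≈ 468.173 ms.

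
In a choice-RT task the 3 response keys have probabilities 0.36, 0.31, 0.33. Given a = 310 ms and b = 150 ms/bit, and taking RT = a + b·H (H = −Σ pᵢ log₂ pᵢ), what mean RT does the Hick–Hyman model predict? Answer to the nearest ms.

547 ms

H = 0.36·log₂(1/0.36) + 0.31·log₂(1/0.31) + 0.33·log₂(1/0.33) = 1.5822 bits.
RT = 310 + 150 × 1.5822 = 547.33 ms.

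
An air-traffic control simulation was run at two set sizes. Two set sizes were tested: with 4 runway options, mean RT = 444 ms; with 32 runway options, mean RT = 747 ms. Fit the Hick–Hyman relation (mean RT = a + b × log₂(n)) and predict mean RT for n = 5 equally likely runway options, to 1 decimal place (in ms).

476.5 ms

Solve the two-equation system in a and b:
  b = (747 − 444) / (log₂ 32 − log₂ 4) = 303 / (5 − 2) = 101.000 ms/bit
  a = 444 − 101.000 × 2 = 242.000 ms
Then RT(5) = 242.000 + 101.000 × log₂ 5 = 242.000 + 101.000 × 2.3219 ≈ 476.515 ms.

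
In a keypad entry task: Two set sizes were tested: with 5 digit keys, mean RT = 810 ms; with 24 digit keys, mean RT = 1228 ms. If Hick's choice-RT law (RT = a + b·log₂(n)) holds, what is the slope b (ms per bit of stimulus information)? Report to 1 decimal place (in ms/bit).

184.7 ms/bit

The slope on a log₂ axis is (1228 − 810) / (4.5850 − 2.3219) = 184.708 ms/bit.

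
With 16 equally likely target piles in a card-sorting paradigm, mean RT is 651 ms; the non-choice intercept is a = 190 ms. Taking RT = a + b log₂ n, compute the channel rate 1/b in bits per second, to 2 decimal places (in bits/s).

Choice component = 651 − 190 = 461 ms over log₂(16) = 4 bits.
b = 461 / 4 = 115.250 ms/bit, so 1/b = 8.677 bits/s.

8.68 bits/s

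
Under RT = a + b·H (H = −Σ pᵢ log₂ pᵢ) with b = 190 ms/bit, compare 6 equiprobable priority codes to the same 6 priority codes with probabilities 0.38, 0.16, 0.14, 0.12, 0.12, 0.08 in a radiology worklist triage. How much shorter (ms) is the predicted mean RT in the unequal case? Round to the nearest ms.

40 ms

Equiprobable entropy H₀ = log₂ 6 = 2.5850 bits.
Skewed entropy H = −Σ pᵢ log₂ pᵢ = 2.3762 bits.
ΔRT = b·(H₀ − H) = 190 × 0.2087 = 39.66 ms.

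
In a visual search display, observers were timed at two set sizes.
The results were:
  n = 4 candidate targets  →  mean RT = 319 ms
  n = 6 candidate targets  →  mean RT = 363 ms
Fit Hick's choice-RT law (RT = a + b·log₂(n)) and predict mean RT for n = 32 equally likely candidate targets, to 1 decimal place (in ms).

Solve the two-equation system in a and b:
  b = (363 − 319) / (log₂ 6 − log₂ 4) = 44 / (2.5850 − 2) = 75.218 ms/bit
  a = 319 − 75.218 × 2 = 168.563 ms
Then RT(32) = 168.563 + 75.218 × log₂ 32 = 168.563 + 75.218 × 5 ≈ 544.655 ms.

544.7 ms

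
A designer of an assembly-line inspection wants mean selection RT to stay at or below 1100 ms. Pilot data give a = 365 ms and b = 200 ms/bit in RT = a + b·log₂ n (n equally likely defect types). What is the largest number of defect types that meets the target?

Information budget: (1100 − 365)/200 = 3.6750 bits, so n ≤ 2^3.6750 = 12.773 → at most 12.

12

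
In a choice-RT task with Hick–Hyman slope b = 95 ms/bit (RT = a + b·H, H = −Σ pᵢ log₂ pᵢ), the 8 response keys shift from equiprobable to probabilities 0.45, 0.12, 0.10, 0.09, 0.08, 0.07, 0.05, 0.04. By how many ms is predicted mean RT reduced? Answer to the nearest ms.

The RT saving is b·ΔH. Equiprobable H₀ = log₂(8) = 3.0000 bits; with the given probabilities H = 2.4922 bits.
b·(H₀ − H) = 95 × (3.0000 − 2.4922) = 48.24 ms.

48 ms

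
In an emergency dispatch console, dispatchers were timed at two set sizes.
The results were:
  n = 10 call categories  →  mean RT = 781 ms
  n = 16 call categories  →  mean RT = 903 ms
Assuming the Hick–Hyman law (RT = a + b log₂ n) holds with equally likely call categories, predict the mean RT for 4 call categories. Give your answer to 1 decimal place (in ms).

Solve the two-equation system in a and b:
  b = (903 − 781) / (log₂ 16 − log₂ 10) = 122 / (4 − 3.3219) = 179.922 ms/bit
  a = 781 − 179.922 × 3.3219 = 183.312 ms
Then RT(4) = 183.312 + 179.922 × log₂ 4 = 183.312 + 179.922 × 2 ≈ 543.156 ms.

543.2 ms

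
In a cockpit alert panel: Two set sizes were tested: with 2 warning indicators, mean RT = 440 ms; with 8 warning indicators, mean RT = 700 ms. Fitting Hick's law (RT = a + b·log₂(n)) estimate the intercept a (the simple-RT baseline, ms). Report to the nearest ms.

310 ms

Slope: b = (700 − 440) / (log₂ 8 − log₂ 2) = 260/2.0000 = 130 ms/bit.
Intercept: a = 440 − 130·log₂(2) = 310.000 ms.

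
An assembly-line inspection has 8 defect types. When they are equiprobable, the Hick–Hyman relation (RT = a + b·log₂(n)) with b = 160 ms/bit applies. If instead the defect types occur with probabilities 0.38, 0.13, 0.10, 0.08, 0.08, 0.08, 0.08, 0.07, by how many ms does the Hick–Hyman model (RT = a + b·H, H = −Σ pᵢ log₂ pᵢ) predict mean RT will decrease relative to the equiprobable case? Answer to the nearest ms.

51 ms

The RT saving is b·ΔH. Equiprobable H₀ = log₂(8) = 3.0000 bits; with the given probabilities H = 2.6799 bits.
b·(H₀ − H) = 160 × (3.0000 − 2.6799) = 51.22 ms.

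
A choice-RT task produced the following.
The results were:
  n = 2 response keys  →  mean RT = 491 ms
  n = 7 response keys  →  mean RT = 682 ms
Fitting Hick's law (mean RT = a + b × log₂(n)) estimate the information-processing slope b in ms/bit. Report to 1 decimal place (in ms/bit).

b = (RT₂ − RT₁)/(log₂ n₂ − log₂ n₁) = (682 − 491)/(2.8074 − 1) = 105.679 ms/bit.

105.7 ms/bit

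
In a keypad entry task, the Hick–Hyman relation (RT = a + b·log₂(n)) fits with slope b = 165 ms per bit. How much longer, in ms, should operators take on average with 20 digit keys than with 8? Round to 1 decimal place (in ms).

Only the slope matters, since a is common to both: ΔRT = b·log₂(n₂/n₁).
log₂(20) − log₂(8) = 4.3219 − 3 = 1.3219.
ΔRT = 165 × 1.3219 = 218.118 ms.

218.1 ms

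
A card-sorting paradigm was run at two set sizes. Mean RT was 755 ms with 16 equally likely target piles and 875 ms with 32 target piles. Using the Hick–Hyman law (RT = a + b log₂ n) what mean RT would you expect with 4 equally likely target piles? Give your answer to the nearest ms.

515 ms

RT is linear in log₂ n, so two points fix the line:
  b = (875 − 755) / (log₂ 32 − log₂ 16) = 120 / (5 − 4) = 120 ms/bit
  a = 755 − 120 × 4 = 275 ms
Then RT(4) = 275 + 120 × log₂ 4 = 275 + 120 × 2 ≈ 515.000 ms.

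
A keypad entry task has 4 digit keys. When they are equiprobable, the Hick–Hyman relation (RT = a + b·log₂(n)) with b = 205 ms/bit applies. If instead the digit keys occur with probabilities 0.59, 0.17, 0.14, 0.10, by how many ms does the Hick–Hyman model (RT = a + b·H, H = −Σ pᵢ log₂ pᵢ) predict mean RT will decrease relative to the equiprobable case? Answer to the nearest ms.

79 ms

Equiprobable entropy H₀ = log₂ 4 = 2.0000 bits.
Skewed entropy H = −Σ pᵢ log₂ pᵢ = 1.6130 bits.
ΔRT = b·(H₀ − H) = 205 × 0.3870 = 79.33 ms.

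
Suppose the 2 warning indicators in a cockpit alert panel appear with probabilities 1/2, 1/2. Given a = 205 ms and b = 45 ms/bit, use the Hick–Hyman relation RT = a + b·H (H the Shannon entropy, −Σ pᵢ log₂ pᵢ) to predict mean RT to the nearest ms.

250 ms

Each term −pᵢ log₂ pᵢ: 0.5·1 + 0.5·1; summed, H = 1.000 bits.
Mean RT = a + bH = 205 + 45·1.000 = 250.00 ms.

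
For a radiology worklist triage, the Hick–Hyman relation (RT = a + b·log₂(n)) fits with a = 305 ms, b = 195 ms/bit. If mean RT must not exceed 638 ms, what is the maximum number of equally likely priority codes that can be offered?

195·log₂ n ≤ 638 − 305 = 333, giving log₂ n ≤ 1.7077 and n ≤ 3.266. The largest whole number is 3.

3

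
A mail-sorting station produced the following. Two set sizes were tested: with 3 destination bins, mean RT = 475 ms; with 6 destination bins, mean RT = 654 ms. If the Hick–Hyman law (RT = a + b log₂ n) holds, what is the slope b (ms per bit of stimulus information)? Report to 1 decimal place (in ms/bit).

b = (RT₂ − RT₁)/(log₂ n₂ − log₂ n₁) = (654 − 475)/(2.5850 − 1.5850) = 179.000 ms/bit.

179.0 ms/bit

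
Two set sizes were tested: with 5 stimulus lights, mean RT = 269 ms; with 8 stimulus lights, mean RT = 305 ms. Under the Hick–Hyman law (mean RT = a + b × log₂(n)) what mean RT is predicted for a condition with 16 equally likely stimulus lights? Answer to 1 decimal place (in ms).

358.1 ms

RT is linear in log₂ n, so two points fix the line:
  b = (305 − 269) / (log₂ 8 − log₂ 5) = 36 / (3 − 2.3219) = 53.092 ms/bit
  a = 269 − 53.092 × 2.3219 = 145.725 ms
Then RT(16) = 145.725 + 53.092 × log₂ 16 = 145.725 + 53.092 × 4 ≈ 358.092 ms.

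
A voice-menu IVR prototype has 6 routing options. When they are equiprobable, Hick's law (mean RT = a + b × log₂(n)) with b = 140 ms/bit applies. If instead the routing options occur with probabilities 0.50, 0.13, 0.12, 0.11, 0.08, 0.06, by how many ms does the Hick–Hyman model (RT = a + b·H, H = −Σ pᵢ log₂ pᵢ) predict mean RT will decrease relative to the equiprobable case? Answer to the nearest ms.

63 ms

Equiprobable entropy H₀ = log₂ 6 = 2.5850 bits.
Skewed entropy H = −Σ pᵢ log₂ pᵢ = 2.1350 bits.
ΔRT = b·(H₀ − H) = 140 × 0.4499 = 62.99 ms.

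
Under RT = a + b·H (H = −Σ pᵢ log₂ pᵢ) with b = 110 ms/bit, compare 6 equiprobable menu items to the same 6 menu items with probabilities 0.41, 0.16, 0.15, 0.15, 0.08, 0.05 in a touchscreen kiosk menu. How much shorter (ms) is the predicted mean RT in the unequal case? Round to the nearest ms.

34 ms

Equiprobable entropy H₀ = log₂ 6 = 2.5850 bits.
Skewed entropy H = −Σ pᵢ log₂ pᵢ = 2.2791 bits.
ΔRT = b·(H₀ − H) = 110 × 0.3059 = 33.65 ms.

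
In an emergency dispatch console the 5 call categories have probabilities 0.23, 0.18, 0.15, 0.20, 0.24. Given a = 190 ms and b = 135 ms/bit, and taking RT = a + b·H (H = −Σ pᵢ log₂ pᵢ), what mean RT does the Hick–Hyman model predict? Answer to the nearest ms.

Entropy contributions −pᵢ log₂ pᵢ: 0.4877, 0.4453, 0.4105, 0.4644, 0.4941; sum H = 2.3020 bits.
RT = a + bH = 190 + 135·2.3020 = 500.78 ms.

501 ms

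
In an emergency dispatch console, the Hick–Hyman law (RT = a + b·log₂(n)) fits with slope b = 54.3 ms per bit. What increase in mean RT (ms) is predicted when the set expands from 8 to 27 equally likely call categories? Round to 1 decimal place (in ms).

ΔRT = (a + b log₂ n₂) − (a + b log₂ n₁) = b·(log₂ n₂ − log₂ n₁).
log₂(27) − log₂(8) = 4.7549 − 3 = 1.7549.
ΔRT = 54.3 × 1.7549 = 95.290 ms.

95.3 ms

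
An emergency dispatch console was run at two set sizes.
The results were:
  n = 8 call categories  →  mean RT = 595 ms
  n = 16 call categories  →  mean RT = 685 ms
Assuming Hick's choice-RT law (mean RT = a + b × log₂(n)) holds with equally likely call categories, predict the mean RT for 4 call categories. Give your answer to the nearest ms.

505 ms

RT is linear in log₂ n, so two points fix the line:
  b = (685 − 595) / (log₂ 16 − log₂ 8) = 90 / (4 − 3) = 90 ms/bit
  a = 595 − 90 × 3 = 325 ms
Then RT(4) = 325 + 90 × log₂ 4 = 325 + 90 × 2 ≈ 505.000 ms.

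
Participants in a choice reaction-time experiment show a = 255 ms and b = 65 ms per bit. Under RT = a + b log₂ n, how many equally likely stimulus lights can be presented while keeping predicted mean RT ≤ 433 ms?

6

65·log₂ n ≤ 433 − 255 = 178, giving log₂ n ≤ 2.7385 and n ≤ 6.674. The largest whole number is 6.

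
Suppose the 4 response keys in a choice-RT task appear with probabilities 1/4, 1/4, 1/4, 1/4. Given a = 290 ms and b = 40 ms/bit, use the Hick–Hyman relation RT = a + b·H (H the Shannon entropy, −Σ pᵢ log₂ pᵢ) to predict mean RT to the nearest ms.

H = −Σ pᵢ log₂ pᵢ = 0.25·2 + 0.25·2 + 0.25·2 + 0.25·2 = 2.000 bits.
RT = 290 + 40 × 2.000 = 370.00 ms.

370 ms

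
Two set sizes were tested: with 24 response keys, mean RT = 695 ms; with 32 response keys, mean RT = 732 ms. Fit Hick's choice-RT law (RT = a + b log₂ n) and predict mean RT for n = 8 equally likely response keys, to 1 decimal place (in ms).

Fit slope and intercept:
  b = (732 − 695) / (log₂ 32 − log₂ 24) = 37 / (5 − 4.5850) = 89.149 ms/bit
  a = 695 − 89.149 × 4.5850 = 286.257 ms
Then RT(8) = 286.257 + 89.149 × log₂ 8 = 286.257 + 89.149 × 3 ≈ 553.703 ms.

553.7 ms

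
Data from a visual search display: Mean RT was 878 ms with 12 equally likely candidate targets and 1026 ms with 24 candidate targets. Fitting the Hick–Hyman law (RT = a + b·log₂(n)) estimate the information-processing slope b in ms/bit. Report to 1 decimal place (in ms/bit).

148.0 ms/bit

Slope: b = (1026 − 878) / (log₂ 24 − log₂ 12) = 148/1.0000 = 148.000 ms/bit.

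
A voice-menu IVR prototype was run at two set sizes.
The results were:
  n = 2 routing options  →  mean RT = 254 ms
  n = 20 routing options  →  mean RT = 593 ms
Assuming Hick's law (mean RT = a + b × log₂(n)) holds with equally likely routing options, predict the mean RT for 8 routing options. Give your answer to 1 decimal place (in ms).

Solve the two-equation system in a and b:
  b = (593 − 254) / (log₂ 20 − log₂ 2) = 339 / (4.3219 − 1) = 102.049 ms/bit
  a = 254 − 102.049 × 1 = 151.951 ms
Then RT(8) = 151.951 + 102.049 × log₂ 8 = 151.951 + 102.049 × 3 ≈ 458.098 ms.

458.1 ms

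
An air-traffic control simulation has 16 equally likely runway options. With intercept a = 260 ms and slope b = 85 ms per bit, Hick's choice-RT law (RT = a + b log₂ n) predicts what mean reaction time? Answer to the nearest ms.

log₂(16) = 4 bits, so RT = 260 + 85 × 4 ≈ 600.000 ms.

600 ms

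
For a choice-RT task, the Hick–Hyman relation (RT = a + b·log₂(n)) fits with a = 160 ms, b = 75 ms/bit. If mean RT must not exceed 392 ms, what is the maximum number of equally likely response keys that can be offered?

75·log₂ n ≤ 392 − 160 = 232, giving log₂ n ≤ 3.0933 and n ≤ 8.535. The largest whole number is 8.

8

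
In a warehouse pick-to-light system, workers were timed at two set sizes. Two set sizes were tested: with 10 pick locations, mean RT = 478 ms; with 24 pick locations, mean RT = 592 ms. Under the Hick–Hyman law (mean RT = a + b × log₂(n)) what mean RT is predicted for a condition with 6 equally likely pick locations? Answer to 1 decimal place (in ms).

411.5 ms

Solve the two-equation system in a and b:
  b = (592 − 478) / (log₂ 24 − log₂ 10) = 114 / (4.5850 − 3.3219) = 90.259 ms/bit
  a = 478 − 90.259 × 3.3219 = 178.167 ms
Then RT(6) = 178.167 + 90.259 × log₂ 6 = 178.167 + 90.259 × 2.5850 ≈ 411.482 ms.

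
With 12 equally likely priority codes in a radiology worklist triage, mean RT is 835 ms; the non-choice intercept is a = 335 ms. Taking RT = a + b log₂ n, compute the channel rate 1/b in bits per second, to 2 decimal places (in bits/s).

7.17 bits/s

b = (835 − 335)/log₂ 12 = 500/3.5850 = 139.471 ms per bit = 0.13947 s/bit; the reciprocal is 7.170 bits/s.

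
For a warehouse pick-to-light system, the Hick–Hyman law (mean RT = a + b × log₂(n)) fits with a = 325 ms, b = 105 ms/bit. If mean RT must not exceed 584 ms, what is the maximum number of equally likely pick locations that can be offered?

5

Set 325 + 105·log₂ n ≤ 584 → log₂ n ≤ (584 − 325)/105 = 2.4667.
So n ≤ 2^2.4667 = 5.528; the largest integer n is 5.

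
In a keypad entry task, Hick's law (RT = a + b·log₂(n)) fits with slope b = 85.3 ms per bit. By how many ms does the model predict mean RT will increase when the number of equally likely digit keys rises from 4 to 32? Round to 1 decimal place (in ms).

The intercept a cancels: ΔRT = b·(log₂ n₂ − log₂ n₁) = b·log₂(n₂/n₁).
log₂(32) − log₂(4) = log₂(32/4) = log₂(8) = 3.
ΔRT = 85.3 × 3.0000 = 255.900 ms.

255.9 ms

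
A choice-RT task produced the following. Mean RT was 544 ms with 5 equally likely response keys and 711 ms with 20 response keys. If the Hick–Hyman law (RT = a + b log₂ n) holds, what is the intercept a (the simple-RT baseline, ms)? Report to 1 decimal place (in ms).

Slope: b = (711 − 544) / (log₂ 20 − log₂ 5) = 167/2.0000 = 83.500 ms/bit.
Intercept: a = 544 − 83.500·log₂(5) = 350.119 ms.

350.1 ms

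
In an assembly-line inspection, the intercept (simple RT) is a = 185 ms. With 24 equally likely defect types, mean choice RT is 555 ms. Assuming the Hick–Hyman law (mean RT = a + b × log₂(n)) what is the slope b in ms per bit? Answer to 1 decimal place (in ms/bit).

80.7 ms/bit

24 alternatives carry log₂ 24 = 4.5850 bits; the choice cost is 555 − 185 = 370 ms, so b = 370/4.5850 = 80.699 ms/bit.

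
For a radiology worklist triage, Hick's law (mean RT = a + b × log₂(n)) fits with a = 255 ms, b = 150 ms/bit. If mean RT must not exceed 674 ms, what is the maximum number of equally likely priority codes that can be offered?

6

Information budget: (674 − 255)/150 = 2.7933 bits, so n ≤ 2^2.7933 = 6.932 → at most 6.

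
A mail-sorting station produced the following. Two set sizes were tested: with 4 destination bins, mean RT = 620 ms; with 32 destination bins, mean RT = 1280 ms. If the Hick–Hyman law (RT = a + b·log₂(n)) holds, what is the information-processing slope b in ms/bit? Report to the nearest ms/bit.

The slope on a log₂ axis is (1280 − 620) / (5 − 2) = 220 ms/bit.

220 ms/bit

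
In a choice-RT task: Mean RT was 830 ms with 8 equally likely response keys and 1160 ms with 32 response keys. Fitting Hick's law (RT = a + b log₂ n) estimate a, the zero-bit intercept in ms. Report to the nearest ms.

The slope on a log₂ axis is (1160 − 830) / (5 − 3) = 165 ms/bit.
Intercept: a = 830 − 165·log₂(8) = 335.000 ms.

335 ms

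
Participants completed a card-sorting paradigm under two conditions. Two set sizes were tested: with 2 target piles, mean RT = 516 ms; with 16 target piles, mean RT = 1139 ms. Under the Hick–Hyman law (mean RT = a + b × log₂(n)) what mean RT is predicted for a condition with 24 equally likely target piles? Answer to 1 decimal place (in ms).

Solve the two-equation system in a and b:
  b = (1139 − 516) / (log₂ 16 − log₂ 2) = 623 / (4 − 1) = 207.667 ms/bit
  a = 516 − 207.667 × 1 = 308.333 ms
Then RT(24) = 308.333 + 207.667 × log₂ 24 = 308.333 + 207.667 × 4.5850 ≈ 1260.477 ms.

1260.5 ms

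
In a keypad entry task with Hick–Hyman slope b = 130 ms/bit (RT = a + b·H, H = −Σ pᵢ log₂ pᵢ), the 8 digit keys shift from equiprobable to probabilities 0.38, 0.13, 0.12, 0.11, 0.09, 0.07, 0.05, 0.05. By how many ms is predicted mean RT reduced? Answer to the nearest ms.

46 ms

Equiprobable entropy H₀ = log₂ 8 = 3.0000 bits.
Skewed entropy H = −Σ pᵢ log₂ pᵢ = 2.6439 bits.
ΔRT = b·(H₀ − H) = 130 × 0.3561 = 46.30 ms.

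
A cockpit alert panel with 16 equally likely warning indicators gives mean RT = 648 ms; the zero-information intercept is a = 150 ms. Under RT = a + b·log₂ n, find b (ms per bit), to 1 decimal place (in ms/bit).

124.5 ms/bit

log₂(16) = 4 bits.
b = (RT − a)/log₂ n = (648 − 150) / 4 = 124.500 ms/bit.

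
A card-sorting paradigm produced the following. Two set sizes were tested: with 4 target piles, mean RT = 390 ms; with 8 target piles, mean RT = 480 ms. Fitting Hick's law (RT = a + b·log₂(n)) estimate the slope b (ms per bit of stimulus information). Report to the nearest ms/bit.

90 ms/bit

The slope on a log₂ axis is (480 − 390) / (3 − 2) = 90 ms/bit.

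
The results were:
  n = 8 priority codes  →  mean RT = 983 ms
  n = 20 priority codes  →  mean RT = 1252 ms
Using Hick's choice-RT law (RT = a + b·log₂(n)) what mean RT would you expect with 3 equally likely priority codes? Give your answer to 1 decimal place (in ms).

With log₂ n on the abscissa the relation is linear; from the two conditions:
  b = (1252 − 983) / (log₂ 20 − log₂ 8) = 269 / (4.3219 − 3) = 203.491 ms/bit
  a = 983 − 203.491 × 3 = 372.528 ms
Then RT(3) = 372.528 + 203.491 × log₂ 3 = 372.528 + 203.491 × 1.5850 ≈ 695.053 ms.

695.1 ms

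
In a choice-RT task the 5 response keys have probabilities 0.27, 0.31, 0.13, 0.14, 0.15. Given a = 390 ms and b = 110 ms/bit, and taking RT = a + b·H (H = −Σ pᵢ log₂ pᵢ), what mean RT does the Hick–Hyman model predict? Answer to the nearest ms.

635 ms

Entropy contributions −pᵢ log₂ pᵢ: 0.5100, 0.5238, 0.3826, 0.3971, 0.4105; sum H = 2.2241 bits.
RT = a + bH = 390 + 110·2.2241 = 634.65 ms.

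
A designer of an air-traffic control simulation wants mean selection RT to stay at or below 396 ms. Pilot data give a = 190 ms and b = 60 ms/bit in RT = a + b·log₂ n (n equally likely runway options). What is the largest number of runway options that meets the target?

10

Set 190 + 60·log₂ n ≤ 396 → log₂ n ≤ (396 − 190)/60 = 3.4333.
So n ≤ 2^3.4333 = 10.803; the largest integer n is 10.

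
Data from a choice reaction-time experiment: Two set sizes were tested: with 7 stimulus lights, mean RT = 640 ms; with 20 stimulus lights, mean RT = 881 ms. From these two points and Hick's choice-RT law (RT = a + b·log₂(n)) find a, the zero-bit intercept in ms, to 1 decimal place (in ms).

Slope: b = (881 − 640) / (log₂ 20 − log₂ 7) = 241/1.5146 = 159.121 ms/bit.
Intercept: a = 640 − 159.121·log₂(7) = 193.292 ms.

193.3 ms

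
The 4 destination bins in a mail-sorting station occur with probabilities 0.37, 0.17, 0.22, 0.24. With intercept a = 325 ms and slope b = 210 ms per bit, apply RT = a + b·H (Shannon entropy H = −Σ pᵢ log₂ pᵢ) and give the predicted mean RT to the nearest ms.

Entropy contributions −pᵢ log₂ pᵢ: 0.5307, 0.4346, 0.4806, 0.4941; sum H = 1.9400 bits.
RT = a + bH = 325 + 210·1.9400 = 732.40 ms.

732 ms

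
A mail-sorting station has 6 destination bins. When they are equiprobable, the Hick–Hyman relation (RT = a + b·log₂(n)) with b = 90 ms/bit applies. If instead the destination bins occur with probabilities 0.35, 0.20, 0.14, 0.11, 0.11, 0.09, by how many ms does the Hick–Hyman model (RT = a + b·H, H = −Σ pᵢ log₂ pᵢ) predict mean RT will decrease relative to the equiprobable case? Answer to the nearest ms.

16 ms

Equiprobable entropy H₀ = log₂ 6 = 2.5850 bits.
Skewed entropy H = −Σ pᵢ log₂ pᵢ = 2.4048 bits.
ΔRT = b·(H₀ − H) = 90 × 0.1801 = 16.21 ms.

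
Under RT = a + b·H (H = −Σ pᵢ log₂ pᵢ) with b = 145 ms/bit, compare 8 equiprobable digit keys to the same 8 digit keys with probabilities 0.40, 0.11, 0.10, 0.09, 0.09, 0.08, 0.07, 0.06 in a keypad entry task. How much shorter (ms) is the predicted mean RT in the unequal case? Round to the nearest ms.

52 ms

Equiprobable entropy H₀ = log₂ 8 = 3.0000 bits.
Skewed entropy H = −Σ pᵢ log₂ pᵢ = 2.6402 bits.
ΔRT = b·(H₀ − H) = 145 × 0.3598 = 52.18 ms.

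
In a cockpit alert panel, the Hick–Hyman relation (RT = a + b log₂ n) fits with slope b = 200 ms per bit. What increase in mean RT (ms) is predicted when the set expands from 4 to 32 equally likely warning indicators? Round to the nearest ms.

600 ms

Only the slope matters, since a is common to both: ΔRT = b·log₂(n₂/n₁).
log₂(32) − log₂(4) = log₂(32/4) = log₂(8) = 3.
ΔRT = 200 × 3.0000 = 600.000 ms.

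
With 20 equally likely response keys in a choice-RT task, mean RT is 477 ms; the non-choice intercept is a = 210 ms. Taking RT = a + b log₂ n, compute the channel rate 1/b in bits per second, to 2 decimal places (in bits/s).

16.19 bits/s

b = (477 − 210)/log₂ 20 = 267/4.3219 = 61.778 ms per bit = 0.06178 s/bit; the reciprocal is 16.187 bits/s.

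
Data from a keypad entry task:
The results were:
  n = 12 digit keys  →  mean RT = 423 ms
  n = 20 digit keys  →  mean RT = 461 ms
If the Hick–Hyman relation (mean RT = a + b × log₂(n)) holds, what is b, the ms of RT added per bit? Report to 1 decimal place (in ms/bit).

The slope on a log₂ axis is (461 − 423) / (4.3219 − 3.5850) = 51.563 ms/bit.

51.6 ms/bit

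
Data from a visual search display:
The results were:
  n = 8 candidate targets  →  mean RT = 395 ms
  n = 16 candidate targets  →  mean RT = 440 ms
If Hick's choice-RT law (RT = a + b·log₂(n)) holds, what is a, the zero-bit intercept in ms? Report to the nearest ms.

b = (RT₂ − RT₁)/(log₂ n₂ − log₂ n₁) = (440 − 395)/(4 − 3) = 45 ms/bit.
Intercept: a = 395 − 45·log₂(8) = 260.000 ms.

260 ms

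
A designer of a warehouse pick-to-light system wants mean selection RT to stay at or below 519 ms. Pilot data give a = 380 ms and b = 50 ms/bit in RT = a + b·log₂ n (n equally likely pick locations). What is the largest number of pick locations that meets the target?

6

50·log₂ n ≤ 519 − 380 = 139, giving log₂ n ≤ 2.7800 and n ≤ 6.869. The largest whole number is 6.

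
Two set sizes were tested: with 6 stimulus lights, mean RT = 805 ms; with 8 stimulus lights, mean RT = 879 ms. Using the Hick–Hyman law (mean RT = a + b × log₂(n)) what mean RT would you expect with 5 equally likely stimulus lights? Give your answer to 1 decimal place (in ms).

RT is linear in log₂ n, so two points fix the line:
  b = (879 − 805) / (log₂ 8 − log₂ 6) = 74 / (3 − 2.5850) = 178.297 ms/bit
  a = 805 − 178.297 × 2.5850 = 344.109 ms
Then RT(5) = 344.109 + 178.297 × log₂ 5 = 344.109 + 178.297 × 2.3219 ≈ 758.102 ms.

758.1 ms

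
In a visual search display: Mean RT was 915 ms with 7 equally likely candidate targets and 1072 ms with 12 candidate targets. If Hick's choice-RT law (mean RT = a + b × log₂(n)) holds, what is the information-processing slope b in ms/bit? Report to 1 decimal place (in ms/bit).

201.9 ms/bit

b = (RT₂ − RT₁)/(log₂ n₂ − log₂ n₁) = (1072 − 915)/(3.5850 − 2.8074) = 201.901 ms/bit.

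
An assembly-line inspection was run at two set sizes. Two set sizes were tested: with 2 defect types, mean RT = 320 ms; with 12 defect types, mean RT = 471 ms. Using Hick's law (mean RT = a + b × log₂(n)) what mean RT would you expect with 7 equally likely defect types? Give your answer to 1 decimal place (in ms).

425.6 ms

With log₂ n on the abscissa the relation is linear; from the two conditions:
  b = (471 − 320) / (log₂ 12 − log₂ 2) = 151 / (3.5850 − 1) = 58.415 ms/bit
  a = 320 − 58.415 × 1 = 261.585 ms
Then RT(7) = 261.585 + 58.415 × log₂ 7 = 261.585 + 58.415 × 2.8074 ≈ 425.576 ms.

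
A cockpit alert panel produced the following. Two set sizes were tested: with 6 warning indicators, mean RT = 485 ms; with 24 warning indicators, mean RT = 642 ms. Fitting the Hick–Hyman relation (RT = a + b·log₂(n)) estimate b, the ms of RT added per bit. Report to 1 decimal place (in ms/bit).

The slope on a log₂ axis is (642 − 485) / (4.5850 − 2.5850) = 78.500 ms/bit.

78.5 ms/bit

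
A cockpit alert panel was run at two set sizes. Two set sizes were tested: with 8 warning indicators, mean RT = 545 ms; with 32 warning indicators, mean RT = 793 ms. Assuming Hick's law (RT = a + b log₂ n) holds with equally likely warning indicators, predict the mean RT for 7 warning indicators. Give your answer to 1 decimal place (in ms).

521.1 ms

Fit slope and intercept:
  b = (793 − 545) / (log₂ 32 − log₂ 8) = 248 / (5 − 3) = 124.000 ms/bit
  a = 545 − 124.000 × 3 = 173.000 ms
Then RT(7) = 173.000 + 124.000 × log₂ 7 = 173.000 + 124.000 × 2.8074 ≈ 521.112 ms.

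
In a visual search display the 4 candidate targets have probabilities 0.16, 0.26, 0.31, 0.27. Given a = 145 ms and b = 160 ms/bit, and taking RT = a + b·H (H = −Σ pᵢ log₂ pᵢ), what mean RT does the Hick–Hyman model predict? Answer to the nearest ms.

H = 0.16·log₂(1/0.16) + 0.26·log₂(1/0.26) + 0.31·log₂(1/0.31) + 0.27·log₂(1/0.27) = 1.9621 bits.
RT = 145 + 160 × 1.9621 = 458.94 ms.

459 ms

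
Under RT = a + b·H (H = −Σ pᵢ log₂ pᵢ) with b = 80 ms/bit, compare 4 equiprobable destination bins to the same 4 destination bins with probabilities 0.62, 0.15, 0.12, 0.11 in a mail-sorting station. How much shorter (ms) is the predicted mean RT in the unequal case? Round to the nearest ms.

36 ms

The RT saving is b·ΔH. Equiprobable H₀ = log₂(4) = 2.0000 bits; with the given probabilities H = 1.5555 bits.
b·(H₀ − H) = 80 × (2.0000 − 1.5555) = 35.56 ms.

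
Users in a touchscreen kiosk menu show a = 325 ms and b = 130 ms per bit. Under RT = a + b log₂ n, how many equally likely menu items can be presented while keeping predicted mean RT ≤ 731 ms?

8

Set 325 + 130·log₂ n ≤ 731 → log₂ n ≤ (731 − 325)/130 = 3.1231.
So n ≤ 2^3.1231 = 8.712; the largest integer n is 8.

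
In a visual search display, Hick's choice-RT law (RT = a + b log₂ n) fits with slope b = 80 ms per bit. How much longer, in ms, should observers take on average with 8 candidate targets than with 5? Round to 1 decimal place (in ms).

54.2 ms

Only the slope matters, since a is common to both: ΔRT = b·log₂(n₂/n₁).
log₂(8) − log₂(5) = 3 − 2.3219 = 0.6781.
ΔRT = 80 × 0.6781 = 54.246 ms.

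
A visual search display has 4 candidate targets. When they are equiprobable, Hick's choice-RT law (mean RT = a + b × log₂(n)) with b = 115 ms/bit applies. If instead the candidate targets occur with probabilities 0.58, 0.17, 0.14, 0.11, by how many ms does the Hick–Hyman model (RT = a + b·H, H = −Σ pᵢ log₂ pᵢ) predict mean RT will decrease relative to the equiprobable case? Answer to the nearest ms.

Equiprobable entropy H₀ = log₂ 4 = 2.0000 bits.
Skewed entropy H = −Σ pᵢ log₂ pᵢ = 1.6378 bits.
ΔRT = b·(H₀ − H) = 115 × 0.3622 = 41.65 ms.

42 ms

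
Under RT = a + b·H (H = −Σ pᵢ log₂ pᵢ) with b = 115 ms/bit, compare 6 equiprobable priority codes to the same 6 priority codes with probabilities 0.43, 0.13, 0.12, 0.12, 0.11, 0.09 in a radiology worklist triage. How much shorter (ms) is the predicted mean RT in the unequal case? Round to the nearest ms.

32 ms

Equiprobable entropy H₀ = log₂ 6 = 2.5850 bits.
Skewed entropy H = −Σ pᵢ log₂ pᵢ = 2.3033 bits.
ΔRT = b·(H₀ − H) = 115 × 0.2817 = 32.39 ms.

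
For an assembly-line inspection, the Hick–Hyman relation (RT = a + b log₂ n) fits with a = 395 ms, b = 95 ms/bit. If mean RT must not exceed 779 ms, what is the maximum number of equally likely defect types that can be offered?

95·log₂ n ≤ 779 − 395 = 384, giving log₂ n ≤ 4.0421 and n ≤ 16.474. The largest whole number is 16.

16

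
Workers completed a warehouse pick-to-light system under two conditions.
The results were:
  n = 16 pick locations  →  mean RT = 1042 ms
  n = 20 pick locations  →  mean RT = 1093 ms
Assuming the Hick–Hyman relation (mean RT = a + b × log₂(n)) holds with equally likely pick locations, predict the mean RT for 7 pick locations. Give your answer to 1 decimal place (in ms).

With log₂ n on the abscissa the relation is linear; from the two conditions:
  b = (1093 − 1042) / (log₂ 20 − log₂ 16) = 51 / (4.3219 − 4) = 158.420 ms/bit
  a = 1042 − 158.420 × 4 = 408.318 ms
Then RT(7) = 408.318 + 158.420 × log₂ 7 = 408.318 + 158.420 × 2.8074 ≈ 853.061 ms.

853.1 ms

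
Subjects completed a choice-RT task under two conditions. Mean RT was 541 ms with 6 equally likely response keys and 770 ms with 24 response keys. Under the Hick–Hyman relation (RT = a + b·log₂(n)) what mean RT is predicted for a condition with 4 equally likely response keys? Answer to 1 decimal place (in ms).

RT is linear in log₂ n, so two points fix the line:
  b = (770 − 541) / (log₂ 24 − log₂ 6) = 229 / (4.5850 − 2.5850) = 114.500 ms/bit
  a = 541 − 114.500 × 2.5850 = 245.022 ms
Then RT(4) = 245.022 + 114.500 × log₂ 4 = 245.022 + 114.500 × 2 ≈ 474.022 ms.

474.0 ms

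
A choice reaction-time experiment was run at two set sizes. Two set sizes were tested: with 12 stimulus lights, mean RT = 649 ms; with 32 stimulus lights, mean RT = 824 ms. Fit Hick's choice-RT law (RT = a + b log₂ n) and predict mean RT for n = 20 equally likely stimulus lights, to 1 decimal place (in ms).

Solve the two-equation system in a and b:
  b = (824 − 649) / (log₂ 32 − log₂ 12) = 175 / (5 − 3.5850) = 123.672 ms/bit
  a = 649 − 123.672 × 3.5850 = 205.642 ms
Then RT(20) = 205.642 + 123.672 × log₂ 20 = 205.642 + 123.672 × 4.3219 ≈ 740.142 ms.

740.1 ms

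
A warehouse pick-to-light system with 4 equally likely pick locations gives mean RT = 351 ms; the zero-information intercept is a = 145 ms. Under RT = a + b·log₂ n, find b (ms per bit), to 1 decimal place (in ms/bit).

103.0 ms/bit

b = (351 − 145) / log₂(4) = 206 / 2 = 103.000 ms/bit.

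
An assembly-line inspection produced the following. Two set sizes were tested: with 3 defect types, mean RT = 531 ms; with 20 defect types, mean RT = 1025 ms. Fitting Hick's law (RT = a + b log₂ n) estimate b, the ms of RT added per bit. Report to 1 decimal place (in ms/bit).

b = (RT₂ − RT₁)/(log₂ n₂ − log₂ n₁) = (1025 − 531)/(4.3219 − 1.5850) = 180.492 ms/bit.

180.5 ms/bit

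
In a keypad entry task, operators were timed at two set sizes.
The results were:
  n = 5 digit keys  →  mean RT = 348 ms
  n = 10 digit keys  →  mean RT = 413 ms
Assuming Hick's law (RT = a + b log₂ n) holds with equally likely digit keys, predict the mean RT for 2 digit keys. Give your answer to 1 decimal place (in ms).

262.1 ms

With log₂ n on the abscissa the relation is linear; from the two conditions:
  b = (413 − 348) / (log₂ 10 − log₂ 5) = 65 / (3.3219 − 2.3219) = 65.000 ms/bit
  a = 348 − 65.000 × 2.3219 = 197.075 ms
Then RT(2) = 197.075 + 65.000 × log₂ 2 = 197.075 + 65.000 × 1 ≈ 262.075 ms.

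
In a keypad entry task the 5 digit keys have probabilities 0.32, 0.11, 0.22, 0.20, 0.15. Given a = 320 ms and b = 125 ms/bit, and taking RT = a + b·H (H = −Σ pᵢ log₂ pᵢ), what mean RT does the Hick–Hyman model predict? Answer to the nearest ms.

H = 0.32·log₂(1/0.32) + 0.11·log₂(1/0.11) + 0.22·log₂(1/0.22) + 0.20·log₂(1/0.20) + 0.15·log₂(1/0.15) = 2.2318 bits.
RT = 320 + 125 × 2.2318 = 598.98 ms.

599 ms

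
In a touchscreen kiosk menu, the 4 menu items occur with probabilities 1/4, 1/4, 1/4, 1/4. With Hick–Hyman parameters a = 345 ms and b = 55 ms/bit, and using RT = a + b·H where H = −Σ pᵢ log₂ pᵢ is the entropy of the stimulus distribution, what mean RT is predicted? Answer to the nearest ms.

H = −Σ pᵢ log₂ pᵢ = 0.25·2 + 0.25·2 + 0.25·2 + 0.25·2 = 2.000 bits.
RT = 345 + 55 × 2.000 = 455.00 ms.

455 ms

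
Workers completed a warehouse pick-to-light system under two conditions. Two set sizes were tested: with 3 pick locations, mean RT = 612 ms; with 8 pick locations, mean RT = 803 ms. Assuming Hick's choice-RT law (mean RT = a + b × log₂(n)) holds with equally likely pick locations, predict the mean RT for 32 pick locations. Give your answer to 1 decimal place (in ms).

1073.0 ms

RT is linear in log₂ n, so two points fix the line:
  b = (803 − 612) / (log₂ 8 − log₂ 3) = 191 / (3 − 1.5850) = 134.979 ms/bit
  a = 612 − 134.979 × 1.5850 = 398.064 ms
Then RT(32) = 398.064 + 134.979 × log₂ 32 = 398.064 + 134.979 × 5 ≈ 1072.958 ms.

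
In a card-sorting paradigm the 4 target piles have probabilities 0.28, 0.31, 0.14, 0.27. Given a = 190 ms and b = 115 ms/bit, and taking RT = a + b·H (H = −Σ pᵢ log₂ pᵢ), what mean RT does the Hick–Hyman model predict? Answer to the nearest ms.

Entropy contributions −pᵢ log₂ pᵢ: 0.5142, 0.5238, 0.3971, 0.5100; sum H = 1.9451 bits.
RT = a + bH = 190 + 115·1.9451 = 413.69 ms.

414 ms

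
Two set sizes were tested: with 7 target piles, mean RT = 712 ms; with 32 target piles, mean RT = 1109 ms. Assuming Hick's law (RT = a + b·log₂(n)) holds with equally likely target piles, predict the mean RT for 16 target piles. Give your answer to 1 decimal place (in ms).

RT is linear in log₂ n, so two points fix the line:
  b = (1109 − 712) / (log₂ 32 − log₂ 7) = 397 / (5 − 2.8074) = 181.060 ms/bit
  a = 712 − 181.060 × 2.8074 = 203.701 ms
Then RT(16) = 203.701 + 181.060 × log₂ 16 = 203.701 + 181.060 × 4 ≈ 927.940 ms.

927.9 ms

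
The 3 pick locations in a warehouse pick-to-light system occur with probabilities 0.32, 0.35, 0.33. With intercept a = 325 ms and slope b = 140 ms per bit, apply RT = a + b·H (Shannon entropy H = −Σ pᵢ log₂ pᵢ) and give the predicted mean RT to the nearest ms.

547 ms

H = 0.32·log₂(1/0.32) + 0.35·log₂(1/0.35) + 0.33·log₂(1/0.33) = 1.5840 bits.
RT = 325 + 140 × 1.5840 = 546.75 ms.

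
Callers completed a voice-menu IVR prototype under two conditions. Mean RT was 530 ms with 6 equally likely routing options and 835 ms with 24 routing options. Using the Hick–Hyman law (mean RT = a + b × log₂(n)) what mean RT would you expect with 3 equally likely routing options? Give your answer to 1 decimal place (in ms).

With log₂ n on the abscissa the relation is linear; from the two conditions:
  b = (835 − 530) / (log₂ 24 − log₂ 6) = 305 / (4.5850 − 2.5850) = 152.500 ms/bit
  a = 530 − 152.500 × 2.5850 = 135.793 ms
Then RT(3) = 135.793 + 152.500 × log₂ 3 = 135.793 + 152.500 × 1.5850 ≈ 377.500 ms.

377.5 ms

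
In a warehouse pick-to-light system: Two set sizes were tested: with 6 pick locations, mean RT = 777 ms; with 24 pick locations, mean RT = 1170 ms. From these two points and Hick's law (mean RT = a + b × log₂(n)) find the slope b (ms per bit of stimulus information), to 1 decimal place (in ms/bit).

196.5 ms/bit

Slope: b = (1170 − 777) / (log₂ 24 − log₂ 6) = 393/2.0000 = 196.500 ms/bit.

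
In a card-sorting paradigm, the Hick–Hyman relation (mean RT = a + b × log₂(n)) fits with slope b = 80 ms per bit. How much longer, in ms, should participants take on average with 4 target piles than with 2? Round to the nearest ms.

Only the slope matters, since a is common to both: ΔRT = b·log₂(n₂/n₁).
log₂(4) − log₂(2) = log₂(4/2) = log₂(2) = 1.
ΔRT = 80 × 1.0000 = 80.000 ms.

80 ms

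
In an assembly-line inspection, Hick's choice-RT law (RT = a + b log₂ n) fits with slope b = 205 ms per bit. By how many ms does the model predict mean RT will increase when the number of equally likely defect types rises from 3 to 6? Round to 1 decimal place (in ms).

205.0 ms

ΔRT = (a + b log₂ n₂) − (a + b log₂ n₁) = b·(log₂ n₂ − log₂ n₁).
log₂(6) − log₂(3) = log₂(6/3) = log₂(2) = 1.
ΔRT = 205 × 1.0000 = 205.000 ms.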